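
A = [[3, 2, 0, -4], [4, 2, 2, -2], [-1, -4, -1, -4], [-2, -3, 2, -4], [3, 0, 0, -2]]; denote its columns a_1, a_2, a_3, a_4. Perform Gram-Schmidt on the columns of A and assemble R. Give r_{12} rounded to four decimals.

r_{12} = 3.8431

a_1 = (3, 4, -1, -2, 3); ‖a_1‖ = 6.2450, so e_1 = (0.4804, 0.6405, -0.1601, -0.3203, 0.4804).
r_{12} = e_1·a_2 = 3.8431.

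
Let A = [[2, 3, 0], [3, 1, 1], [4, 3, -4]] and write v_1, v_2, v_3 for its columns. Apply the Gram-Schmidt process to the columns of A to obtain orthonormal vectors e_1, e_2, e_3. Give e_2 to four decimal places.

e_1 = v_1/‖v_1‖ = (2, 3, 4)/5.3852 = (0.3714, 0.5571, 0.7428).
r_{12} = e_1·v_2 = 3.8996.
u_2 = v_2 − 3.8996·e_1 = (1.5517, -1.1724, 0.1034).
‖u_2‖ = 1.9476, so e_2 = (0.7967, -0.6020, 0.0531).

e_2 = (0.7967, -0.6020, 0.0531)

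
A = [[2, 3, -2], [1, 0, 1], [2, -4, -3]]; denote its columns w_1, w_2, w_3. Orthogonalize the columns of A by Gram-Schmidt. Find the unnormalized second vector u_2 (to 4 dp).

u_2 = (3.4444, 0.2222, -3.5556)

w_1 = (2, 1, 2); ‖w_1‖ = 3.0000, so q_1 = (0.6667, 0.3333, 0.6667).
q_1·w_2 = 0.6667·3 + 0.3333·0 + 0.6667·(-4) = -0.6667.
u_2 = w_2 + 0.6667·q_1 = (3.4444, 0.2222, -3.5556).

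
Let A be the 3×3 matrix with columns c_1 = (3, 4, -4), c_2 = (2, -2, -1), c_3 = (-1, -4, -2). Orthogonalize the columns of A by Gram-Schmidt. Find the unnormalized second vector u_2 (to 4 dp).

u_2 = (1.8537, -2.1951, -0.8049)

c_1 = (3, 4, -4); ‖c_1‖ = 6.4031, so q_1 = (0.4685, 0.6247, -0.6247).
q_1·c_2 = 0.4685·2 + 0.6247·(-2) + (-0.6247)·(-1) = 0.3123.
u_2 = c_2 − 0.3123·q_1 = (1.8537, -2.1951, -0.8049).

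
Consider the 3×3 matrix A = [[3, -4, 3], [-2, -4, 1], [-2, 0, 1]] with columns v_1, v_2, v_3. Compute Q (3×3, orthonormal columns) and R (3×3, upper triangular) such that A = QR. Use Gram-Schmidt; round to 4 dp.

v_1 = (3, -2, -2); ‖v_1‖ = 4.1231, so q_1 = (0.7276, -0.4851, -0.4851).
q_1·v_2 = 0.7276·(-4) + (-0.4851)·(-4) + (-0.4851)·0 = -0.9701.
u_2 = v_2 + 0.9701·q_1 = (-3.2941, -4.4706, -0.4706).
‖u_2‖ = 5.5730, so q_2 = (-0.5911, -0.8022, -0.0844).
q_1·v_3 = 0.7276·3 + (-0.4851)·1 + (-0.4851)·1 = 1.2127; q_2·v_3 = (-0.5911)·3 + (-0.8022)·1 + (-0.0844)·1 = -2.6599.
u_3 = v_3 − 1.2127·q_1 + 2.6599·q_2 = (0.5455, -0.5455, 1.3636).
‖u_3‖ = 1.5667, so q_3 = (0.3482, -0.3482, 0.8704).

Q = [[0.7276, -0.5911, 0.3482], [-0.4851, -0.8022, -0.3482], [-0.4851, -0.0844, 0.8704]], R = [[4.1231, -0.9701, 1.2127], [0.0000, 5.5730, -2.6599], [0.0000, 0.0000, 1.5667]]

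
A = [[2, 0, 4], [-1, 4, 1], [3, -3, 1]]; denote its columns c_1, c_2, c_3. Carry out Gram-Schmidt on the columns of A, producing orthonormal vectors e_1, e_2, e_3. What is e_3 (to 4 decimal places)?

e_3 = (0.6690, -0.4460, -0.5946)

e_1 = c_1/‖c_1‖ = (2, -1, 3)/3.7417 = (0.5345, -0.2673, 0.8018).
r_{12} = e_1·c_2 = -3.4744.
u_2 = c_2 + 3.4744·e_1 = (1.8571, 3.0714, -0.2143).
‖u_2‖ = 3.5956, so e_2 = (0.5165, 0.8542, -0.0596).
r_{13} = e_1·c_3 = 2.6726; r_{23} = e_2·c_3 = 2.8606.
u_3 = c_3 − 2.6726·e_1 − 2.8606·e_2 = (1.0939, -0.7293, -0.9724).
‖u_3‖ = 1.6352, so e_3 = (0.6690, -0.4460, -0.5946).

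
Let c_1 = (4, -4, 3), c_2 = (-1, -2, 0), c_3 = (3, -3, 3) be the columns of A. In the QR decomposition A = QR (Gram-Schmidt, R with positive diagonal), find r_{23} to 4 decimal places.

q_1 = c_1/‖c_1‖ = (4, -4, 3)/6.4031 = (0.6247, -0.6247, 0.4685).
r_{12} = q_1·c_2 = 0.6247.
u_2 = c_2 − 0.6247·q_1 = (-1.3902, -1.6098, -0.2927).
‖u_2‖ = 2.1470, so q_2 = (-0.6475, -0.7498, -0.1363).
r_{23} = q_2·c_3 = -0.1022.

r_{23} = -0.1022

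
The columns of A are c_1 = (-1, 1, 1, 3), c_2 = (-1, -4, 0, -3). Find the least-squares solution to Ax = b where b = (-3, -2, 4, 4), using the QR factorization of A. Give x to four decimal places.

q_1 = c_1/‖c_1‖ = (-1, 1, 1, 3)/3.4641 = (-0.2887, 0.2887, 0.2887, 0.8660).
r_{12} = q_1·c_2 = -3.4641.
u_2 = c_2 + 3.4641·q_1 = (-2.0000, -3.0000, 1.0000, 0.0000).
‖u_2‖ = 3.7417, so q_2 = (-0.5345, -0.8018, 0.2673, 0.0000).
Qᵀb = (4.9075, 4.2762).
Back-substitute: x_2 = 4.2762/3.7417 = 1.1429.
x_1 = (4.9075 + 3.4641·1.1429)/3.4641 = 2.5595.

x = (2.5595, 1.1429)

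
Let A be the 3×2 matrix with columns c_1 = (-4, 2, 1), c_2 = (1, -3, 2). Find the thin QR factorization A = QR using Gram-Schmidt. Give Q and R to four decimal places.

Q = [[-0.8729, -0.1583], [0.4364, -0.6763], [0.2182, 0.7194]], R = [[4.5826, -1.7457], [0.0000, 3.3094]]

e_1 = c_1/‖c_1‖ = (-4, 2, 1)/4.5826 = (-0.8729, 0.4364, 0.2182).
r_{12} = e_1·c_2 = -1.7457.
u_2 = c_2 + 1.7457·e_1 = (-0.5238, -2.2381, 2.3810).
‖u_2‖ = 3.3094, so e_2 = (-0.1583, -0.6763, 0.7194).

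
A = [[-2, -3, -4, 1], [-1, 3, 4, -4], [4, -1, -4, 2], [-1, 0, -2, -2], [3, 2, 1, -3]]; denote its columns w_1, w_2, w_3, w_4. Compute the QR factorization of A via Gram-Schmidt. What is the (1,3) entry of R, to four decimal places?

q_1 = w_1/‖w_1‖ = (-2, -1, 4, -1, 3)/5.5678 = (-0.3592, -0.1796, 0.7184, -0.1796, 0.5388).
r_{13} = q_1·w_3 = -1.2572.

r_{13} = -1.2572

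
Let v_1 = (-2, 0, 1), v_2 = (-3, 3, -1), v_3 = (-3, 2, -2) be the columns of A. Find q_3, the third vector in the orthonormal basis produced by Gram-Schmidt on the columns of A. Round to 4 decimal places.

v_1 = (-2, 0, 1); ‖v_1‖ = 2.2361, so q_1 = (-0.8944, 0.0000, 0.4472).
q_1·v_2 = (-0.8944)·(-3) + 0.0000·3 + 0.4472·(-1) = 2.2361.
u_2 = v_2 − 2.2361·q_1 = (-1.0000, 3.0000, -2.0000).
‖u_2‖ = 3.7417, so q_2 = (-0.2673, 0.8018, -0.5345).
q_1·v_3 = (-0.8944)·(-3) + 0.0000·2 + 0.4472·(-2) = 1.7889; q_2·v_3 = (-0.2673)·(-3) + 0.8018·2 + (-0.5345)·(-2) = 3.4744.
u_3 = v_3 − 1.7889·q_1 − 3.4744·q_2 = (-0.4714, -0.7857, -0.9429).
‖u_3‖ = 1.3148, so q_3 = (-0.3586, -0.5976, -0.7171).

q_3 = (-0.3586, -0.5976, -0.7171)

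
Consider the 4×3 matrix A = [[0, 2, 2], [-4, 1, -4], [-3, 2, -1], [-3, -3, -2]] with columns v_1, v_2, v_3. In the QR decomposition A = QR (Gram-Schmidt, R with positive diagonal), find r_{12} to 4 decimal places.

v_1 = (0, -4, -3, -3); ‖v_1‖ = 5.8310, so q_1 = (0.0000, -0.6860, -0.5145, -0.5145).
r_{12} = q_1·v_2 = -0.1715.

r_{12} = -0.1715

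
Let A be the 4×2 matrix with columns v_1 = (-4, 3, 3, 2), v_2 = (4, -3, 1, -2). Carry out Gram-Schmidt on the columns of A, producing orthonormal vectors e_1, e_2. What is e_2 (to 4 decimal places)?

v_1 = (-4, 3, 3, 2); ‖v_1‖ = 6.1644, so e_1 = (-0.6489, 0.4867, 0.4867, 0.3244).
e_1·v_2 = (-0.6489)·4 + 0.4867·(-3) + 0.4867·1 + 0.3244·(-2) = -4.2178.
u_2 = v_2 + 4.2178·e_1 = (1.2632, -0.9474, 3.0526, -0.6316).
‖u_2‖ = 3.4944, so e_2 = (0.3615, -0.2711, 0.8736, -0.1807).

e_2 = (0.3615, -0.2711, 0.8736, -0.1807)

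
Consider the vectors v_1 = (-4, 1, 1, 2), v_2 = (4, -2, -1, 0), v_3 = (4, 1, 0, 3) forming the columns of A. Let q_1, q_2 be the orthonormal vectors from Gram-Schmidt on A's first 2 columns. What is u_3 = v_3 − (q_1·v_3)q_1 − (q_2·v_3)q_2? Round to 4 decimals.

u_3 = (1.6238, 2.9505, 0.5941, 1.4752)

v_1 = (-4, 1, 1, 2); ‖v_1‖ = 4.6904, so q_1 = (-0.8528, 0.2132, 0.2132, 0.4264).
q_1·v_2 = (-0.8528)·4 + 0.2132·(-2) + 0.2132·(-1) + 0.4264·0 = -4.0508.
u_2 = v_2 + 4.0508·q_1 = (0.5455, -1.1364, -0.1364, 1.7273).
‖u_2‖ = 2.1426, so q_2 = (0.2546, -0.5304, -0.0636, 0.8061).
q_1·v_3 = (-0.8528)·4 + 0.2132·1 + 0.2132·0 + 0.4264·3 = -1.9188; q_2·v_3 = 0.2546·4 + (-0.5304)·1 + (-0.0636)·0 + 0.8061·3 = 2.9064.
u_3 = v_3 + 1.9188·q_1 − 2.9064·q_2 = (1.6238, 2.9505, 0.5941, 1.4752).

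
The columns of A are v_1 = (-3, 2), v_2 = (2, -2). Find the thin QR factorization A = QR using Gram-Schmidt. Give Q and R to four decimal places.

Q = [[-0.8321, -0.5547], [0.5547, -0.8321]], R = [[3.6056, -2.7735], [0.0000, 0.5547]]

e_1 = v_1/‖v_1‖ = (-3, 2)/3.6056 = (-0.8321, 0.5547).
r_{12} = e_1·v_2 = -2.7735.
u_2 = v_2 + 2.7735·e_1 = (-0.3077, -0.4615).
‖u_2‖ = 0.5547, so e_2 = (-0.5547, -0.8321).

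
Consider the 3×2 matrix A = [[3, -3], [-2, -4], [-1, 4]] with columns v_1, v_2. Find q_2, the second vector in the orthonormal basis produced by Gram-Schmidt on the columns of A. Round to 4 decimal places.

q_2 = (-0.3080, -0.7528, 0.5817)

q_1 = v_1/‖v_1‖ = (3, -2, -1)/3.7417 = (0.8018, -0.5345, -0.2673).
r_{12} = q_1·v_2 = -1.3363.
u_2 = v_2 + 1.3363·q_1 = (-1.9286, -4.7143, 3.6429).
‖u_2‖ = 6.2621, so q_2 = (-0.3080, -0.7528, 0.5817).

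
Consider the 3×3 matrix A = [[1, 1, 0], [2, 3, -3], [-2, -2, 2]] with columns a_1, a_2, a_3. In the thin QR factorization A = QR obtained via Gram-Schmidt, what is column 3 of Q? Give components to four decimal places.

e_3 = (0.8944, 0.0000, 0.4472)

e_1 = a_1/‖a_1‖ = (1, 2, -2)/3.0000 = (0.3333, 0.6667, -0.6667).
r_{12} = e_1·a_2 = 3.6667.
u_2 = a_2 − 3.6667·e_1 = (-0.2222, 0.5556, 0.4444).
‖u_2‖ = 0.7454, so e_2 = (-0.2981, 0.7454, 0.5963).
r_{13} = e_1·a_3 = -3.3333; r_{23} = e_2·a_3 = -1.0435.
u_3 = a_3 + 3.3333·e_1 + 1.0435·e_2 = (0.8000, 0.0000, 0.4000).
‖u_3‖ = 0.8944, so e_3 = (0.8944, 0.0000, 0.4472).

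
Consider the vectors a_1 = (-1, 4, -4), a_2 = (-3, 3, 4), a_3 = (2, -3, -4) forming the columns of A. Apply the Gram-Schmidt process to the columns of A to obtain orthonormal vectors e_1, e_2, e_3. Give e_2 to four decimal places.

e_2 = (-0.5199, 0.5355, 0.6655)

a_1 = (-1, 4, -4); ‖a_1‖ = 5.7446, so e_1 = (-0.1741, 0.6963, -0.6963).
e_1·a_2 = (-0.1741)·(-3) + 0.6963·3 + (-0.6963)·4 = -0.1741.
u_2 = a_2 + 0.1741·e_1 = (-3.0303, 3.1212, 3.8788).
‖u_2‖ = 5.8284, so e_2 = (-0.5199, 0.5355, 0.6655).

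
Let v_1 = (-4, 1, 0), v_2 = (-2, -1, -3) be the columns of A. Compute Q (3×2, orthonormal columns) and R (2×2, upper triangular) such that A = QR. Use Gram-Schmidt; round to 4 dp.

Q = [[-0.9701, -0.1059], [0.2425, -0.4234], [0.0000, -0.8997]], R = [[4.1231, 1.6977], [0.0000, 3.3343]]

v_1 = (-4, 1, 0); ‖v_1‖ = 4.1231, so e_1 = (-0.9701, 0.2425, 0.0000).
e_1·v_2 = (-0.9701)·(-2) + 0.2425·(-1) + 0.0000·(-3) = 1.6977.
u_2 = v_2 − 1.6977·e_1 = (-0.3529, -1.4118, -3.0000).
‖u_2‖ = 3.3343, so e_2 = (-0.1059, -0.4234, -0.8997).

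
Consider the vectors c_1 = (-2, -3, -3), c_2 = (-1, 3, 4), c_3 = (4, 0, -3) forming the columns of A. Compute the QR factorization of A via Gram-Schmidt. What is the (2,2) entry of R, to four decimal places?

r_{22} = 3.0969

e_1 = c_1/‖c_1‖ = (-2, -3, -3)/4.6904 = (-0.4264, -0.6396, -0.6396).
r_{12} = e_1·c_2 = -4.0508.
u_2 = c_2 + 4.0508·e_1 = (-2.7273, 0.4091, 1.4091).
r_{22} = ‖u_2‖ = 3.0969.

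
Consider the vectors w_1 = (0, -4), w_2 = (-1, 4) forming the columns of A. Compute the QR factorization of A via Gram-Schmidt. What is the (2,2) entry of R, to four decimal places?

w_1 = (0, -4); ‖w_1‖ = 4.0000, so e_1 = (0.0000, -1.0000).
e_1·w_2 = 0.0000·(-1) + (-1.0000)·4 = -4.0000.
u_2 = w_2 + 4.0000·e_1 = (-1.0000, 0.0000).
r_{22} = ‖u_2‖ = 1.0000.

r_{22} = 1.0000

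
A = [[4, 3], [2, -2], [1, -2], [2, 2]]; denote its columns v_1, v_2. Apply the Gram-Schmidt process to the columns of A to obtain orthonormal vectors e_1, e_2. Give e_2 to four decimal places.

v_1 = (4, 2, 1, 2); ‖v_1‖ = 5.0000, so e_1 = (0.8000, 0.4000, 0.2000, 0.4000).
e_1·v_2 = 0.8000·3 + 0.4000·(-2) + 0.2000·(-2) + 0.4000·2 = 2.0000.
u_2 = v_2 − 2.0000·e_1 = (1.4000, -2.8000, -2.4000, 1.2000).
‖u_2‖ = 4.1231, so e_2 = (0.3395, -0.6791, -0.5821, 0.2910).

e_2 = (0.3395, -0.6791, -0.5821, 0.2910)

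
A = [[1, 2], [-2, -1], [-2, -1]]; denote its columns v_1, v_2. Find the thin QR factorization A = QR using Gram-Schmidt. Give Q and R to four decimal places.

Q = [[0.3333, 0.9428], [-0.6667, 0.2357], [-0.6667, 0.2357]], R = [[3.0000, 2.0000], [0.0000, 1.4142]]

v_1 = (1, -2, -2); ‖v_1‖ = 3.0000, so e_1 = (0.3333, -0.6667, -0.6667).
e_1·v_2 = 0.3333·2 + (-0.6667)·(-1) + (-0.6667)·(-1) = 2.0000.
u_2 = v_2 − 2.0000·e_1 = (1.3333, 0.3333, 0.3333).
‖u_2‖ = 1.4142, so e_2 = (0.9428, 0.2357, 0.2357).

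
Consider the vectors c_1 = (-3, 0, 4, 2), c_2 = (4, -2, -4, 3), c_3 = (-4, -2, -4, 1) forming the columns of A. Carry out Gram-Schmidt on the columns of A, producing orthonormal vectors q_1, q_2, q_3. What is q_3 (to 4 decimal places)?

c_1 = (-3, 0, 4, 2); ‖c_1‖ = 5.3852, so q_1 = (-0.5571, 0.0000, 0.7428, 0.3714).
q_1·c_2 = (-0.5571)·4 + 0.0000·(-2) + 0.7428·(-4) + 0.3714·3 = -4.0853.
u_2 = c_2 + 4.0853·q_1 = (1.7241, -2.0000, -0.9655, 4.5172).
‖u_2‖ = 5.3207, so q_2 = (0.3240, -0.3759, -0.1815, 0.8490).
q_1·c_3 = (-0.5571)·(-4) + 0.0000·(-2) + 0.7428·(-4) + 0.3714·1 = -0.3714; q_2·c_3 = 0.3240·(-4) + (-0.3759)·(-2) + (-0.1815)·(-4) + 0.8490·1 = 1.0304.
u_3 = c_3 + 0.3714·q_1 − 1.0304·q_2 = (-4.5408, -1.6127, -3.5371, 0.2631).
‖u_3‖ = 5.9833, so q_3 = (-0.7589, -0.2695, -0.5912, 0.0440).

q_3 = (-0.7589, -0.2695, -0.5912, 0.0440)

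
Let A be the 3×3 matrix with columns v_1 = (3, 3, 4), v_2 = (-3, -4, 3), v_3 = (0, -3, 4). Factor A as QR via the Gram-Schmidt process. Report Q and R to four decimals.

q_1 = v_1/‖v_1‖ = (3, 3, 4)/5.8310 = (0.5145, 0.5145, 0.6860).
r_{12} = q_1·v_2 = -1.5435.
u_2 = v_2 + 1.5435·q_1 = (-2.2059, -3.2059, 4.0588).
‖u_2‖ = 5.6230, so q_2 = (-0.3923, -0.5701, 0.7218).
r_{13} = q_1·v_3 = 1.2005; r_{23} = q_2·v_3 = 4.5977.
u_3 = v_3 − 1.2005·q_1 − 4.5977·q_2 = (1.1860, -0.9963, -0.1423).
‖u_3‖ = 1.5555, so q_3 = (0.7625, -0.6405, -0.0915).

Q = [[0.5145, -0.3923, 0.7625], [0.5145, -0.5701, -0.6405], [0.6860, 0.7218, -0.0915]], R = [[5.8310, -1.5435, 1.2005], [0.0000, 5.6230, 4.5977], [0.0000, 0.0000, 1.5555]]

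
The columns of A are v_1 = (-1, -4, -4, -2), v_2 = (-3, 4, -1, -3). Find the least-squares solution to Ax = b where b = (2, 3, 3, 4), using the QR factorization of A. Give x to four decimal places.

x = (-0.9463, -0.3383)

e_1 = v_1/‖v_1‖ = (-1, -4, -4, -2)/6.0828 = (-0.1644, -0.6576, -0.6576, -0.3288).
r_{12} = e_1·v_2 = -0.4932.
u_2 = v_2 + 0.4932·e_1 = (-3.0811, 3.6757, -1.3243, -3.1622).
‖u_2‖ = 5.8955, so e_2 = (-0.5226, 0.6235, -0.2246, -0.5364).
Qᵀb = (-5.5896, -1.9942).
Back-substitute: x_2 = -1.9942/5.8955 = -0.3383.
x_1 = (-5.5896 + 0.4932·(-0.3383))/6.0828 = -0.9463.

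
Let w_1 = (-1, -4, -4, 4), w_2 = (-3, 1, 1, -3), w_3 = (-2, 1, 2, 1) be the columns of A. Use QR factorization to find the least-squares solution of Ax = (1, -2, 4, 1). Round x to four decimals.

x = (-0.2241, -0.6099, 0.7315)

w_1 = (-1, -4, -4, 4); ‖w_1‖ = 7.0000, so q_1 = (-0.1429, -0.5714, -0.5714, 0.5714).
q_1·w_2 = (-0.1429)·(-3) + (-0.5714)·1 + (-0.5714)·1 + 0.5714·(-3) = -2.4286.
u_2 = w_2 + 2.4286·q_1 = (-3.3469, -0.3878, -0.3878, -1.6122).
‖u_2‖ = 3.7553, so q_2 = (-0.8913, -0.1033, -0.1033, -0.4293).
q_1·w_3 = (-0.1429)·(-2) + (-0.5714)·1 + (-0.5714)·2 + 0.5714·1 = -0.8571; q_2·w_3 = (-0.8913)·(-2) + (-0.1033)·1 + (-0.1033)·2 + (-0.4293)·1 = 1.0434.
u_3 = w_3 + 0.8571·q_1 − 1.0434·q_2 = (-1.1925, 0.6179, 1.6179, 1.9378).
‖u_3‖ = 2.8595, so q_3 = (-0.4170, 0.2161, 0.5658, 0.6777).
Qᵀb = (-0.7143, -1.5271, 2.0917).
Back-substitute: x_3 = 2.0917/2.8595 = 0.7315.
x_2 = (-1.5271 − 1.0434·0.7315)/3.7553 = -0.6099.
x_1 = (-0.7143 + 2.4286·(-0.6099) + 0.8571·0.7315)/7.0000 = -0.2241.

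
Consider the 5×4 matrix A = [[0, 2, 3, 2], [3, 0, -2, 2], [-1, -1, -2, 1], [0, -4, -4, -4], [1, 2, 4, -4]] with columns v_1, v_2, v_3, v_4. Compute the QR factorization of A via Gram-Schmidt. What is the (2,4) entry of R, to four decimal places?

r_{24} = 2.1814

e_1 = v_1/‖v_1‖ = (0, 3, -1, 0, 1)/3.3166 = (0.0000, 0.9045, -0.3015, 0.0000, 0.3015).
r_{12} = e_1·v_2 = 0.9045.
u_2 = v_2 − 0.9045·e_1 = (2.0000, -0.8182, -0.7273, -4.0000, 1.7273).
‖u_2‖ = 4.9175, so e_2 = (0.4067, -0.1664, -0.1479, -0.8134, 0.3513).
r_{24} = e_2·v_4 = 2.1814.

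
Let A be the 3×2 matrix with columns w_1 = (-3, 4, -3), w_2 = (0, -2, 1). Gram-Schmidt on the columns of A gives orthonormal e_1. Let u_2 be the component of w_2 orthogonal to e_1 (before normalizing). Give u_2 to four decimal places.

u_2 = (-0.9706, -0.7059, 0.0294)

e_1 = w_1/‖w_1‖ = (-3, 4, -3)/5.8310 = (-0.5145, 0.6860, -0.5145).
r_{12} = e_1·w_2 = -1.8865.
u_2 = w_2 + 1.8865·e_1 = (-0.9706, -0.7059, 0.0294).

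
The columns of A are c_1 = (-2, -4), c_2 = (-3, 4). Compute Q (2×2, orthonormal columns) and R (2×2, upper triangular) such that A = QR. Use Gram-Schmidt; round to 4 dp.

c_1 = (-2, -4); ‖c_1‖ = 4.4721, so q_1 = (-0.4472, -0.8944).
q_1·c_2 = (-0.4472)·(-3) + (-0.8944)·4 = -2.2361.
u_2 = c_2 + 2.2361·q_1 = (-4.0000, 2.0000).
‖u_2‖ = 4.4721, so q_2 = (-0.8944, 0.4472).

Q = [[-0.4472, -0.8944], [-0.8944, 0.4472]], R = [[4.4721, -2.2361], [0.0000, 4.4721]]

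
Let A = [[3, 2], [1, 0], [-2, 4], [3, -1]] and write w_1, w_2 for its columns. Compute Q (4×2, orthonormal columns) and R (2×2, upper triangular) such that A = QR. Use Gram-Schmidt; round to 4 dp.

Q = [[0.6255, 0.5943], [0.2085, 0.0487], [-0.4170, 0.7989], [0.6255, -0.0779]], R = [[4.7958, -1.0426], [0.0000, 4.4624]]

w_1 = (3, 1, -2, 3); ‖w_1‖ = 4.7958, so e_1 = (0.6255, 0.2085, -0.4170, 0.6255).
e_1·w_2 = 0.6255·2 + 0.2085·0 + (-0.4170)·4 + 0.6255·(-1) = -1.0426.
u_2 = w_2 + 1.0426·e_1 = (2.6522, 0.2174, 3.5652, -0.3478).
‖u_2‖ = 4.4624, so e_2 = (0.5943, 0.0487, 0.7989, -0.0779).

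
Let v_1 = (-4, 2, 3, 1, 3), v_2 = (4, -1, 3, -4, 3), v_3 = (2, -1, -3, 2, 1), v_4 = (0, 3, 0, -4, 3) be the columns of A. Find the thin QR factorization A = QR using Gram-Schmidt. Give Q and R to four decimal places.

v_1 = (-4, 2, 3, 1, 3); ‖v_1‖ = 6.2450, so e_1 = (-0.6405, 0.3203, 0.4804, 0.1601, 0.4804).
e_1·v_2 = (-0.6405)·4 + 0.3203·(-1) + 0.4804·3 + 0.1601·(-4) + 0.4804·3 = -0.6405.
u_2 = v_2 + 0.6405·e_1 = (3.5897, -0.7949, 3.3077, -3.8974, 3.3077).
‖u_2‖ = 7.1126, so e_2 = (0.5047, -0.1118, 0.4650, -0.5480, 0.4650).
e_1·v_3 = (-0.6405)·2 + 0.3203·(-1) + 0.4804·(-3) + 0.1601·2 + 0.4804·1 = -2.2418; e_2·v_3 = 0.5047·2 + (-0.1118)·(-1) + 0.4650·(-3) + (-0.5480)·2 + 0.4650·1 = -0.9049.
u_3 = v_3 + 2.2418·e_1 + 0.9049·e_2 = (1.0208, -0.3832, -1.5023, 1.8632, 2.4977).
‖u_3‖ = 3.6271, so e_3 = (0.2814, -0.1056, -0.4142, 0.5137, 0.6886).
e_1·v_4 = (-0.6405)·0 + 0.3203·3 + 0.4804·0 + 0.1601·(-4) + 0.4804·3 = 1.7614; e_2·v_4 = 0.5047·0 + (-0.1118)·3 + 0.4650·0 + (-0.5480)·(-4) + 0.4650·3 = 3.2517; e_3·v_4 = 0.2814·0 + (-0.1056)·3 + (-0.4142)·0 + 0.5137·(-4) + 0.6886·3 = -0.3057.
u_4 = v_4 − 1.7614·e_1 − 3.2517·e_2 + 0.3057·e_3 = (-0.4269, 2.7670, -2.4850, -2.3432, 0.8522).
‖u_4‖ = 4.4978, so e_4 = (-0.0949, 0.6152, -0.5525, -0.5210, 0.1895).

Q = [[-0.6405, 0.5047, 0.2814, -0.0949], [0.3203, -0.1118, -0.1056, 0.6152], [0.4804, 0.4650, -0.4142, -0.5525], [0.1601, -0.5480, 0.5137, -0.5210], [0.4804, 0.4650, 0.6886, 0.1895]], R = [[6.2450, -0.6405, -2.2418, 1.7614], [0.0000, 7.1126, -0.9049, 3.2517], [0.0000, 0.0000, 3.6271, -0.3057], [0.0000, 0.0000, 0.0000, 4.4978]]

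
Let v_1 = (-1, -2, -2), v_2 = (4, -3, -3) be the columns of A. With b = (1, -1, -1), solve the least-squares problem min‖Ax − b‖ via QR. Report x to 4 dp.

q_1 = v_1/‖v_1‖ = (-1, -2, -2)/3.0000 = (-0.3333, -0.6667, -0.6667).
r_{12} = q_1·v_2 = 2.6667.
u_2 = v_2 − 2.6667·q_1 = (4.8889, -1.2222, -1.2222).
‖u_2‖ = 5.1854, so q_2 = (0.9428, -0.2357, -0.2357).
Qᵀb = (1.0000, 1.4142).
Back-substitute: x_2 = 1.4142/5.1854 = 0.2727.
x_1 = (1.0000 − 2.6667·0.2727)/3.0000 = 0.0909.

x = (0.0909, 0.2727)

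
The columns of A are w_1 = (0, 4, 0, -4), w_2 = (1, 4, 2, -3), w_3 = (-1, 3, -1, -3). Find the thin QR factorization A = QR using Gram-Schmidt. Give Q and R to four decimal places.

Q = [[0.0000, 0.4264, -0.7538], [0.7071, 0.2132, 0.4523], [0.0000, 0.8528, 0.1508], [-0.7071, 0.2132, 0.4523]], R = [[5.6569, 4.9497, 4.2426], [0.0000, 2.3452, -1.2792], [0.0000, 0.0000, 0.6030]]

q_1 = w_1/‖w_1‖ = (0, 4, 0, -4)/5.6569 = (0.0000, 0.7071, 0.0000, -0.7071).
r_{12} = q_1·w_2 = 4.9497.
u_2 = w_2 − 4.9497·q_1 = (1.0000, 0.5000, 2.0000, 0.5000).
‖u_2‖ = 2.3452, so q_2 = (0.4264, 0.2132, 0.8528, 0.2132).
r_{13} = q_1·w_3 = 4.2426; r_{23} = q_2·w_3 = -1.2792.
u_3 = w_3 − 4.2426·q_1 + 1.2792·q_2 = (-0.4545, 0.2727, 0.0909, 0.2727).
‖u_3‖ = 0.6030, so q_3 = (-0.7538, 0.4523, 0.1508, 0.4523).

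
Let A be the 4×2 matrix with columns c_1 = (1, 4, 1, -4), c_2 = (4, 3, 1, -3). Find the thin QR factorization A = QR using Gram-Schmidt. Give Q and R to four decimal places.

Q = [[0.1715, 0.9823], [0.6860, -0.1285], [0.1715, 0.0459], [-0.6860, 0.1285]], R = [[5.8310, 4.9735], [0.0000, 3.2039]]

c_1 = (1, 4, 1, -4); ‖c_1‖ = 5.8310, so q_1 = (0.1715, 0.6860, 0.1715, -0.6860).
q_1·c_2 = 0.1715·4 + 0.6860·3 + 0.1715·1 + (-0.6860)·(-3) = 4.9735.
u_2 = c_2 − 4.9735·q_1 = (3.1471, -0.4118, 0.1471, 0.4118).
‖u_2‖ = 3.2039, so q_2 = (0.9823, -0.1285, 0.0459, 0.1285).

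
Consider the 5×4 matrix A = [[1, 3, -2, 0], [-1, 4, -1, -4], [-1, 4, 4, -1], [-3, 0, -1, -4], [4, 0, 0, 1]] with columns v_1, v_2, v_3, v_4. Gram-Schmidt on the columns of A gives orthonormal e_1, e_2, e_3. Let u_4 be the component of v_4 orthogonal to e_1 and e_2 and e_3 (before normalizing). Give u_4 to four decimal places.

u_4 = (1.4161, -1.1069, 0.0448, -1.5460, -1.7791)

v_1 = (1, -1, -1, -3, 4); ‖v_1‖ = 5.2915, so e_1 = (0.1890, -0.1890, -0.1890, -0.5669, 0.7559).
e_1·v_2 = 0.1890·3 + (-0.1890)·4 + (-0.1890)·4 + (-0.5669)·0 + 0.7559·0 = -0.9449.
u_2 = v_2 + 0.9449·e_1 = (3.1786, 3.8214, 3.8214, -0.5357, 0.7143).
‖u_2‖ = 6.3330, so e_2 = (0.5019, 0.6034, 0.6034, -0.0846, 0.1128).
e_1·v_3 = 0.1890·(-2) + (-0.1890)·(-1) + (-0.1890)·4 + (-0.5669)·(-1) + 0.7559·0 = -0.3780; e_2·v_3 = 0.5019·(-2) + 0.6034·(-1) + 0.6034·4 + (-0.0846)·(-1) + 0.1128·0 = 0.8910.
u_3 = v_3 + 0.3780·e_1 − 0.8910·e_2 = (-2.3758, -1.6091, 3.3909, -1.1389, 0.1852).
‖u_3‖ = 4.5895, so e_3 = (-0.5177, -0.3506, 0.7388, -0.2482, 0.0404).
e_1·v_4 = 0.1890·0 + (-0.1890)·(-4) + (-0.1890)·(-1) + (-0.5669)·(-4) + 0.7559·1 = 3.9686; e_2·v_4 = 0.5019·0 + 0.6034·(-4) + 0.6034·(-1) + (-0.0846)·(-4) + 0.1128·1 = -2.5659; e_3·v_4 = (-0.5177)·0 + (-0.3506)·(-4) + 0.7388·(-1) + (-0.2482)·(-4) + 0.0404·1 = 1.6966.
u_4 = v_4 − 3.9686·e_1 + 2.5659·e_2 − 1.6966·e_3 = (1.4161, -1.1069, 0.0448, -1.5460, -1.7791).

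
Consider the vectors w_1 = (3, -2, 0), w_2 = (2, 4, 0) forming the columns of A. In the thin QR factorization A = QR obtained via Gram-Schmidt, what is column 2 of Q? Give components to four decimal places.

w_1 = (3, -2, 0); ‖w_1‖ = 3.6056, so q_1 = (0.8321, -0.5547, 0.0000).
q_1·w_2 = 0.8321·2 + (-0.5547)·4 + 0.0000·0 = -0.5547.
u_2 = w_2 + 0.5547·q_1 = (2.4615, 3.6923, 0.0000).
‖u_2‖ = 4.4376, so q_2 = (0.5547, 0.8321, 0.0000).

q_2 = (0.5547, 0.8321, 0.0000)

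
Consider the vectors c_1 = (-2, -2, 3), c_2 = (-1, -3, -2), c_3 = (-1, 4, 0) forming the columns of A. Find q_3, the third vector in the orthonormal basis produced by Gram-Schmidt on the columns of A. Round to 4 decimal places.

c_1 = (-2, -2, 3); ‖c_1‖ = 4.1231, so q_1 = (-0.4851, -0.4851, 0.7276).
q_1·c_2 = (-0.4851)·(-1) + (-0.4851)·(-3) + 0.7276·(-2) = 0.4851.
u_2 = c_2 − 0.4851·q_1 = (-0.7647, -2.7647, -2.3529).
‖u_2‖ = 3.7101, so q_2 = (-0.2061, -0.7452, -0.6342).
q_1·c_3 = (-0.4851)·(-1) + (-0.4851)·4 + 0.7276·0 = -1.4552; q_2·c_3 = (-0.2061)·(-1) + (-0.7452)·4 + (-0.6342)·0 = -2.7746.
u_3 = c_3 + 1.4552·q_1 + 2.7746·q_2 = (-2.2778, 1.2265, -0.7009).
‖u_3‖ = 2.6803, so q_3 = (-0.8498, 0.4576, -0.2615).

q_3 = (-0.8498, 0.4576, -0.2615)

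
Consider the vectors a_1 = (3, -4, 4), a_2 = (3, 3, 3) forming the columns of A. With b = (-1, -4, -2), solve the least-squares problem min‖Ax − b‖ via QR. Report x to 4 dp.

a_1 = (3, -4, 4); ‖a_1‖ = 6.4031, so q_1 = (0.4685, -0.6247, 0.6247).
q_1·a_2 = 0.4685·3 + (-0.6247)·3 + 0.6247·3 = 1.4056.
u_2 = a_2 − 1.4056·q_1 = (2.3415, 3.8780, 2.1220).
‖u_2‖ = 5.0024, so q_2 = (0.4681, 0.7752, 0.4242).
Qᵀb = (0.7809, -4.4174).
Back-substitute: x_2 = -4.4174/5.0024 = -0.8830.
x_1 = (0.7809 − 1.4056·(-0.8830))/6.4031 = 0.3158.

x = (0.3158, -0.8830)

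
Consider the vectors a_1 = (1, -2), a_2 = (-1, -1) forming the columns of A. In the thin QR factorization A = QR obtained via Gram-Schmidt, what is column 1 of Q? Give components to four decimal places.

a_1 = (1, -2); ‖a_1‖ = 2.2361, so e_1 = (0.4472, -0.8944).

e_1 = (0.4472, -0.8944)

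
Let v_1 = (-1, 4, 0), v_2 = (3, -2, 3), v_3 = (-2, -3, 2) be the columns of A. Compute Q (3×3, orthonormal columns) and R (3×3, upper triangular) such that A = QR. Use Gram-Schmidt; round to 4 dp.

v_1 = (-1, 4, 0); ‖v_1‖ = 4.1231, so q_1 = (-0.2425, 0.9701, 0.0000).
q_1·v_2 = (-0.2425)·3 + 0.9701·(-2) + 0.0000·3 = -2.6679.
u_2 = v_2 + 2.6679·q_1 = (2.3529, 0.5882, 3.0000).
‖u_2‖ = 3.8578, so q_2 = (0.6099, 0.1525, 0.7777).
q_1·v_3 = (-0.2425)·(-2) + 0.9701·(-3) + 0.0000·2 = -2.4254; q_2·v_3 = 0.6099·(-2) + 0.1525·(-3) + 0.7777·2 = -0.1220.
u_3 = v_3 + 2.4254·q_1 + 0.1220·q_2 = (-2.5138, -0.6285, 2.0949).
‖u_3‖ = 3.3321, so q_3 = (-0.7544, -0.1886, 0.6287).

Q = [[-0.2425, 0.6099, -0.7544], [0.9701, 0.1525, -0.1886], [0.0000, 0.7777, 0.6287]], R = [[4.1231, -2.6679, -2.4254], [0.0000, 3.8578, -0.1220], [0.0000, 0.0000, 3.3321]]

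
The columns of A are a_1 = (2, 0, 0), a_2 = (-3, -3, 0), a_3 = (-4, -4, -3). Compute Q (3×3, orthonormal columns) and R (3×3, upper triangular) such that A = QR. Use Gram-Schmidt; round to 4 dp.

a_1 = (2, 0, 0); ‖a_1‖ = 2.0000, so q_1 = (1.0000, 0.0000, 0.0000).
q_1·a_2 = 1.0000·(-3) + 0.0000·(-3) + 0.0000·0 = -3.0000.
u_2 = a_2 + 3.0000·q_1 = (0.0000, -3.0000, 0.0000).
‖u_2‖ = 3.0000, so q_2 = (0.0000, -1.0000, 0.0000).
q_1·a_3 = 1.0000·(-4) + 0.0000·(-4) + 0.0000·(-3) = -4.0000; q_2·a_3 = 0.0000·(-4) + (-1.0000)·(-4) + 0.0000·(-3) = 4.0000.
u_3 = a_3 + 4.0000·q_1 − 4.0000·q_2 = (0.0000, 0.0000, -3.0000).
‖u_3‖ = 3.0000, so q_3 = (0.0000, 0.0000, -1.0000).

Q = [[1.0000, 0.0000, 0.0000], [0.0000, -1.0000, 0.0000], [0.0000, 0.0000, -1.0000]], R = [[2.0000, -3.0000, -4.0000], [0.0000, 3.0000, 4.0000], [0.0000, 0.0000, 3.0000]]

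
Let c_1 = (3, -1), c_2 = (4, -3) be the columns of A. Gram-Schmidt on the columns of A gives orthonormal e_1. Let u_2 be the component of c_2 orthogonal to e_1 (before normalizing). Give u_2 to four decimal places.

u_2 = (-0.5000, -1.5000)

e_1 = c_1/‖c_1‖ = (3, -1)/3.1623 = (0.9487, -0.3162).
r_{12} = e_1·c_2 = 4.7434.
u_2 = c_2 − 4.7434·e_1 = (-0.5000, -1.5000).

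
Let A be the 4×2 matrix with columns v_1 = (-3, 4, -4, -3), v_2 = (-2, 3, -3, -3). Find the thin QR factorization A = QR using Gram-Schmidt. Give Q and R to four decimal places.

Q = [[-0.4243, 0.4464], [0.5657, -0.1576], [-0.5657, 0.1576], [-0.4243, -0.8666]], R = [[7.0711, 5.5154], [0.0000, 0.7616]]

e_1 = v_1/‖v_1‖ = (-3, 4, -4, -3)/7.0711 = (-0.4243, 0.5657, -0.5657, -0.4243).
r_{12} = e_1·v_2 = 5.5154.
u_2 = v_2 − 5.5154·e_1 = (0.3400, -0.1200, 0.1200, -0.6600).
‖u_2‖ = 0.7616, so e_2 = (0.4464, -0.1576, 0.1576, -0.8666).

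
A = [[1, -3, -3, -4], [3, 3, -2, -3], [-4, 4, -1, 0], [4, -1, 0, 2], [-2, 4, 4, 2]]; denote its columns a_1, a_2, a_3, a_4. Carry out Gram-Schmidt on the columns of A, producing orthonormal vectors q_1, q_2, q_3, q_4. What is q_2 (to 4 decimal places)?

q_2 = (-0.3964, 0.6970, 0.3280, 0.1435, 0.4784)

q_1 = a_1/‖a_1‖ = (1, 3, -4, 4, -2)/6.7823 = (0.1474, 0.4423, -0.5898, 0.5898, -0.2949).
r_{12} = q_1·a_2 = -3.2437.
u_2 = a_2 + 3.2437·q_1 = (-2.5217, 4.4348, 2.0870, 0.9130, 3.0435).
‖u_2‖ = 6.3623, so q_2 = (-0.3964, 0.6970, 0.3280, 0.1435, 0.4784).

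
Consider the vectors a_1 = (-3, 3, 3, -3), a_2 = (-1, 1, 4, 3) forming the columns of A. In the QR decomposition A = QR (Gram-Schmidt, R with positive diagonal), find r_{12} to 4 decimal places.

a_1 = (-3, 3, 3, -3); ‖a_1‖ = 6.0000, so e_1 = (-0.5000, 0.5000, 0.5000, -0.5000).
r_{12} = e_1·a_2 = 1.5000.

r_{12} = 1.5000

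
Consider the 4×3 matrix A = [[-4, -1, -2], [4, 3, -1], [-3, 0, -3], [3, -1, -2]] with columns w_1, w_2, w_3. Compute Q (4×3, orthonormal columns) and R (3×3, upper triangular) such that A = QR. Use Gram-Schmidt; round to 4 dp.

e_1 = w_1/‖w_1‖ = (-4, 4, -3, 3)/7.0711 = (-0.5657, 0.5657, -0.4243, 0.4243).
r_{12} = e_1·w_2 = 1.8385.
u_2 = w_2 − 1.8385·e_1 = (0.0400, 1.9600, 0.7800, -1.7800).
‖u_2‖ = 2.7604, so e_2 = (0.0145, 0.7100, 0.2826, -0.6448).
r_{13} = e_1·w_3 = 0.9899; r_{23} = e_2·w_3 = -0.2971.
u_3 = w_3 − 0.9899·e_1 + 0.2971·e_2 = (-1.4357, -1.3491, -2.4961, -2.6115).
‖u_3‖ = 4.1148, so e_3 = (-0.3489, -0.3279, -0.6066, -0.6347).

Q = [[-0.5657, 0.0145, -0.3489], [0.5657, 0.7100, -0.3279], [-0.4243, 0.2826, -0.6066], [0.4243, -0.6448, -0.6347]], R = [[7.0711, 1.8385, 0.9899], [0.0000, 2.7604, -0.2971], [0.0000, 0.0000, 4.1148]]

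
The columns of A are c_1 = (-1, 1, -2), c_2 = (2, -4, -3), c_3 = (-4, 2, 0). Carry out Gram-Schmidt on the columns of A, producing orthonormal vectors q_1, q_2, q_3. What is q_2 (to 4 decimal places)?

q_1 = c_1/‖c_1‖ = (-1, 1, -2)/2.4495 = (-0.4082, 0.4082, -0.8165).
r_{12} = q_1·c_2 = 0.0000.
u_2 = c_2 − 0.0000·q_1 = (2.0000, -4.0000, -3.0000).
‖u_2‖ = 5.3852, so q_2 = (0.3714, -0.7428, -0.5571).

q_2 = (0.3714, -0.7428, -0.5571)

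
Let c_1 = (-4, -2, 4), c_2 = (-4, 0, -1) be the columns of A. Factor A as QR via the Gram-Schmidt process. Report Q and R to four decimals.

Q = [[-0.6667, -0.7396], [-0.3333, 0.1849], [0.6667, -0.6472]], R = [[6.0000, 2.0000], [0.0000, 3.6056]]

c_1 = (-4, -2, 4); ‖c_1‖ = 6.0000, so e_1 = (-0.6667, -0.3333, 0.6667).
e_1·c_2 = (-0.6667)·(-4) + (-0.3333)·0 + 0.6667·(-1) = 2.0000.
u_2 = c_2 − 2.0000·e_1 = (-2.6667, 0.6667, -2.3333).
‖u_2‖ = 3.6056, so e_2 = (-0.7396, 0.1849, -0.6472).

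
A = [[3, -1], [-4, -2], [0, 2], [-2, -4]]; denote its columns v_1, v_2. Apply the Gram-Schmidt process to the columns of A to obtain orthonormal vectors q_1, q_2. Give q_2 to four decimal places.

q_2 = (-0.5355, -0.0473, 0.4568, -0.7088)

v_1 = (3, -4, 0, -2); ‖v_1‖ = 5.3852, so q_1 = (0.5571, -0.7428, 0.0000, -0.3714).
q_1·v_2 = 0.5571·(-1) + (-0.7428)·(-2) + 0.0000·2 + (-0.3714)·(-4) = 2.4140.
u_2 = v_2 − 2.4140·q_1 = (-2.3448, -0.2069, 2.0000, -3.1034).
‖u_2‖ = 4.3786, so q_2 = (-0.5355, -0.0473, 0.4568, -0.7088).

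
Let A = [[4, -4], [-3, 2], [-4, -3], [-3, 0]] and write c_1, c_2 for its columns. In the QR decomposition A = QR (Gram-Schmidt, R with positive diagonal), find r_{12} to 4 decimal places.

r_{12} = -1.4142

c_1 = (4, -3, -4, -3); ‖c_1‖ = 7.0711, so q_1 = (0.5657, -0.4243, -0.5657, -0.4243).
r_{12} = q_1·c_2 = -1.4142.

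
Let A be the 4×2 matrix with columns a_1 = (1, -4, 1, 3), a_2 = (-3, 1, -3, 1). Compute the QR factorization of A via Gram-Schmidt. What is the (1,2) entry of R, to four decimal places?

a_1 = (1, -4, 1, 3); ‖a_1‖ = 5.1962, so e_1 = (0.1925, -0.7698, 0.1925, 0.5774).
r_{12} = e_1·a_2 = -1.3472.

r_{12} = -1.3472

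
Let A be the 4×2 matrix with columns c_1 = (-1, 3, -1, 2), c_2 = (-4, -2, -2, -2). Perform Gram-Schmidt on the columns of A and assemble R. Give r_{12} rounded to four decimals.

c_1 = (-1, 3, -1, 2); ‖c_1‖ = 3.8730, so q_1 = (-0.2582, 0.7746, -0.2582, 0.5164).
r_{12} = q_1·c_2 = -1.0328.

r_{12} = -1.0328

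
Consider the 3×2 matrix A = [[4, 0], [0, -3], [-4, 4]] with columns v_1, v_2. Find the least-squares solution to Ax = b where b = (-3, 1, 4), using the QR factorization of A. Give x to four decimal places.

x = (-0.9044, -0.0588)

q_1 = v_1/‖v_1‖ = (4, 0, -4)/5.6569 = (0.7071, 0.0000, -0.7071).
r_{12} = q_1·v_2 = -2.8284.
u_2 = v_2 + 2.8284·q_1 = (2.0000, -3.0000, 2.0000).
‖u_2‖ = 4.1231, so q_2 = (0.4851, -0.7276, 0.4851).
Qᵀb = (-4.9497, -0.2425).
Back-substitute: x_2 = -0.2425/4.1231 = -0.0588.
x_1 = (-4.9497 + 2.8284·(-0.0588))/5.6569 = -0.9044.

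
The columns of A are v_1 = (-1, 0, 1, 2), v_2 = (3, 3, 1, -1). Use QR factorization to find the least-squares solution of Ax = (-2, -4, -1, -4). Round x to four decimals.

e_1 = v_1/‖v_1‖ = (-1, 0, 1, 2)/2.4495 = (-0.4082, 0.0000, 0.4082, 0.8165).
r_{12} = e_1·v_2 = -1.6330.
u_2 = v_2 + 1.6330·e_1 = (2.3333, 3.0000, 1.6667, 0.3333).
‖u_2‖ = 4.1633, so e_2 = (0.5604, 0.7206, 0.4003, 0.0801).
Qᵀb = (-2.8577, -4.7238).
Back-substitute: x_2 = -4.7238/4.1633 = -1.1346.
x_1 = (-2.8577 + 1.6330·(-1.1346))/2.4495 = -1.9231.

x = (-1.9231, -1.1346)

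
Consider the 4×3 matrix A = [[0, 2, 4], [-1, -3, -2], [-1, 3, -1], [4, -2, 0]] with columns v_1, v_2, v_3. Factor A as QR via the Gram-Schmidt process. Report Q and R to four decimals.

Q = [[0.0000, 0.4222, 0.7831], [-0.2357, -0.7271, 0.0160], [-0.2357, 0.5394, -0.6040], [0.9428, -0.0469, -0.1470]], R = [[4.2426, -1.8856, 0.7071], [0.0000, 4.7376, 2.6033], [0.0000, 0.0000, 3.7044]]

v_1 = (0, -1, -1, 4); ‖v_1‖ = 4.2426, so q_1 = (0.0000, -0.2357, -0.2357, 0.9428).
q_1·v_2 = 0.0000·2 + (-0.2357)·(-3) + (-0.2357)·3 + 0.9428·(-2) = -1.8856.
u_2 = v_2 + 1.8856·q_1 = (2.0000, -3.4444, 2.5556, -0.2222).
‖u_2‖ = 4.7376, so q_2 = (0.4222, -0.7271, 0.5394, -0.0469).
q_1·v_3 = 0.0000·4 + (-0.2357)·(-2) + (-0.2357)·(-1) + 0.9428·0 = 0.7071; q_2·v_3 = 0.4222·4 + (-0.7271)·(-2) + 0.5394·(-1) + (-0.0469)·0 = 2.6033.
u_3 = v_3 − 0.7071·q_1 − 2.6033·q_2 = (2.9010, 0.0594, -2.2376, -0.5446).
‖u_3‖ = 3.7044, so q_3 = (0.7831, 0.0160, -0.6040, -0.1470).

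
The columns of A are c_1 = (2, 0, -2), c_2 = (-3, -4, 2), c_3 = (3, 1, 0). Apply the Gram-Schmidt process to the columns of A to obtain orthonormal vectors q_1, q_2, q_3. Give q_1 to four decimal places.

q_1 = (0.7071, 0.0000, -0.7071)

c_1 = (2, 0, -2); ‖c_1‖ = 2.8284, so q_1 = (0.7071, 0.0000, -0.7071).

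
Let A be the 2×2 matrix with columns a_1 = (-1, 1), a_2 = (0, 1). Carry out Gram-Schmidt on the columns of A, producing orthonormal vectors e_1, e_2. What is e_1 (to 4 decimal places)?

a_1 = (-1, 1); ‖a_1‖ = 1.4142, so e_1 = (-0.7071, 0.7071).

e_1 = (-0.7071, 0.7071)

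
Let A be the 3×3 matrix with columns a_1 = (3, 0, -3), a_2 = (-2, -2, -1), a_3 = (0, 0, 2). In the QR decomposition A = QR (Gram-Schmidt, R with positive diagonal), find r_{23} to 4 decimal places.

a_1 = (3, 0, -3); ‖a_1‖ = 4.2426, so q_1 = (0.7071, 0.0000, -0.7071).
q_1·a_2 = 0.7071·(-2) + 0.0000·(-2) + (-0.7071)·(-1) = -0.7071.
u_2 = a_2 + 0.7071·q_1 = (-1.5000, -2.0000, -1.5000).
‖u_2‖ = 2.9155, so q_2 = (-0.5145, -0.6860, -0.5145).
r_{23} = q_2·a_3 = -1.0290.

r_{23} = -1.0290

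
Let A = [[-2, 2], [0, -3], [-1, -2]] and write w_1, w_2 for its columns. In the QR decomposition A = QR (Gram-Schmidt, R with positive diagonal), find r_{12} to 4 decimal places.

w_1 = (-2, 0, -1); ‖w_1‖ = 2.2361, so e_1 = (-0.8944, 0.0000, -0.4472).
r_{12} = e_1·w_2 = -0.8944.

r_{12} = -0.8944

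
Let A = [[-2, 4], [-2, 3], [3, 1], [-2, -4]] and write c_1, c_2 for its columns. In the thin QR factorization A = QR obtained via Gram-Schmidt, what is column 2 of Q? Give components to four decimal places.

c_1 = (-2, -2, 3, -2); ‖c_1‖ = 4.5826, so q_1 = (-0.4364, -0.4364, 0.6547, -0.4364).
q_1·c_2 = (-0.4364)·4 + (-0.4364)·3 + 0.6547·1 + (-0.4364)·(-4) = -0.6547.
u_2 = c_2 + 0.6547·q_1 = (3.7143, 2.7143, 1.4286, -4.2857).
‖u_2‖ = 6.4476, so q_2 = (0.5761, 0.4210, 0.2216, -0.6647).

q_2 = (0.5761, 0.4210, 0.2216, -0.6647)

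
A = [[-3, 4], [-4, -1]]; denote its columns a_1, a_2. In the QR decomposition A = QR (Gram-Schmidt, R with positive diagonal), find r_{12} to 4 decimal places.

r_{12} = -1.6000

a_1 = (-3, -4); ‖a_1‖ = 5.0000, so q_1 = (-0.6000, -0.8000).
r_{12} = q_1·a_2 = -1.6000.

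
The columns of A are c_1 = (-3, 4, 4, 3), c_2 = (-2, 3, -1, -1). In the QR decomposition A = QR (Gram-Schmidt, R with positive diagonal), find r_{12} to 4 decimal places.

r_{12} = 1.5556

q_1 = c_1/‖c_1‖ = (-3, 4, 4, 3)/7.0711 = (-0.4243, 0.5657, 0.5657, 0.4243).
r_{12} = q_1·c_2 = 1.5556.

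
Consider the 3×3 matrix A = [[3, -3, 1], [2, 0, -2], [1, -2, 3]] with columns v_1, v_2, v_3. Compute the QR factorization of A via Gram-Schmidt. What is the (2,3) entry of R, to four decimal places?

v_1 = (3, 2, 1); ‖v_1‖ = 3.7417, so q_1 = (0.8018, 0.5345, 0.2673).
q_1·v_2 = 0.8018·(-3) + 0.5345·0 + 0.2673·(-2) = -2.9399.
u_2 = v_2 + 2.9399·q_1 = (-0.6429, 1.5714, -1.2143).
‖u_2‖ = 2.0874, so q_2 = (-0.3080, 0.7528, -0.5817).
r_{23} = q_2·v_3 = -3.5588.

r_{23} = -3.5588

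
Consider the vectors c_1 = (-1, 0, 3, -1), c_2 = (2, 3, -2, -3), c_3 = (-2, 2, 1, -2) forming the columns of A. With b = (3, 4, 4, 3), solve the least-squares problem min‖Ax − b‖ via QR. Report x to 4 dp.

x = (1.4728, 0.5649, -1.0537)

e_1 = c_1/‖c_1‖ = (-1, 0, 3, -1)/3.3166 = (-0.3015, 0.0000, 0.9045, -0.3015).
r_{12} = e_1·c_2 = -1.5076.
u_2 = c_2 + 1.5076·e_1 = (1.5455, 3.0000, -0.6364, -3.4545).
‖u_2‖ = 4.8711, so e_2 = (0.3173, 0.6159, -0.1306, -0.7092).
r_{13} = e_1·c_3 = 2.1106; r_{23} = e_2·c_3 = 1.8850.
u_3 = c_3 − 2.1106·e_1 − 1.8850·e_2 = (-1.9617, 0.8391, -0.6628, -0.0268).
‖u_3‖ = 2.2344, so e_3 = (-0.8780, 0.3755, -0.2967, -0.0120).
Qᵀb = (1.8091, 0.7652, -2.3544).
Back-substitute: x_3 = -2.3544/2.2344 = -1.0537.
x_2 = (0.7652 − 1.8850·(-1.0537))/4.8711 = 0.5649.
x_1 = (1.8091 + 1.5076·0.5649 − 2.1106·(-1.0537))/3.3166 = 1.4728.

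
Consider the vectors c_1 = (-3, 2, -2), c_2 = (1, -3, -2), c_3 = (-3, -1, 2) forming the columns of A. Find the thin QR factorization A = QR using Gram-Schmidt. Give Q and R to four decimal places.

e_1 = c_1/‖c_1‖ = (-3, 2, -2)/4.1231 = (-0.7276, 0.4851, -0.4851).
r_{12} = e_1·c_2 = -1.2127.
u_2 = c_2 + 1.2127·e_1 = (0.1176, -2.4118, -2.5882).
‖u_2‖ = 3.5397, so e_2 = (0.0332, -0.6813, -0.7312).
r_{13} = e_1·c_3 = 0.7276; r_{23} = e_2·c_3 = -0.8808.
u_3 = c_3 − 0.7276·e_1 + 0.8808·e_2 = (-2.4413, -1.9531, 1.7089).
‖u_3‖ = 3.5630, so e_3 = (-0.6852, -0.5482, 0.4796).

Q = [[-0.7276, 0.0332, -0.6852], [0.4851, -0.6813, -0.5482], [-0.4851, -0.7312, 0.4796]], R = [[4.1231, -1.2127, 0.7276], [0.0000, 3.5397, -0.8808], [0.0000, 0.0000, 3.5630]]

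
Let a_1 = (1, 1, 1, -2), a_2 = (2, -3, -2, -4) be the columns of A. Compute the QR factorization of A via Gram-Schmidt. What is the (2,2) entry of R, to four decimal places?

r_{22} = 5.4248

a_1 = (1, 1, 1, -2); ‖a_1‖ = 2.6458, so e_1 = (0.3780, 0.3780, 0.3780, -0.7559).
e_1·a_2 = 0.3780·2 + 0.3780·(-3) + 0.3780·(-2) + (-0.7559)·(-4) = 1.8898.
u_2 = a_2 − 1.8898·e_1 = (1.2857, -3.7143, -2.7143, -2.5714).
r_{22} = ‖u_2‖ = 5.4248.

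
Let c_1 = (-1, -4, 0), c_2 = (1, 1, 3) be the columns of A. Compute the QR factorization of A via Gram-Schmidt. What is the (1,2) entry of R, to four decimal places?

c_1 = (-1, -4, 0); ‖c_1‖ = 4.1231, so e_1 = (-0.2425, -0.9701, 0.0000).
r_{12} = e_1·c_2 = -1.2127.

r_{12} = -1.2127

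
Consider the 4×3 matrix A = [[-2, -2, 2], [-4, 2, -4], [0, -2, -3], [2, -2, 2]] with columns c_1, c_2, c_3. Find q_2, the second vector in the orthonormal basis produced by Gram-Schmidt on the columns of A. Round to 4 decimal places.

c_1 = (-2, -4, 0, 2); ‖c_1‖ = 4.8990, so q_1 = (-0.4082, -0.8165, 0.0000, 0.4082).
q_1·c_2 = (-0.4082)·(-2) + (-0.8165)·2 + 0.0000·(-2) + 0.4082·(-2) = -1.6330.
u_2 = c_2 + 1.6330·q_1 = (-2.6667, 0.6667, -2.0000, -1.3333).
‖u_2‖ = 3.6515, so q_2 = (-0.7303, 0.1826, -0.5477, -0.3651).

q_2 = (-0.7303, 0.1826, -0.5477, -0.3651)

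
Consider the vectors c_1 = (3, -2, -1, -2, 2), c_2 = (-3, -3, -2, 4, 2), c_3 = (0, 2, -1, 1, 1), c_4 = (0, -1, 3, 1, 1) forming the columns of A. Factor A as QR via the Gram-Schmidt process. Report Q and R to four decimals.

Q = [[0.6396, -0.3626, 0.1891, 0.1668], [-0.4264, -0.5404, 0.7185, 0.0154], [-0.2132, -0.3484, -0.4160, 0.8091], [-0.4264, 0.5546, 0.2395, 0.3042], [0.4264, 0.3840, 0.4664, 0.4741]], R = [[4.6904, -1.0660, -0.6396, -0.2132], [0.0000, 6.3925, 0.2062, 0.4337], [0.0000, 0.0000, 2.5590, -1.2606], [0.0000, 0.0000, 0.0000, 3.1902]]

e_1 = c_1/‖c_1‖ = (3, -2, -1, -2, 2)/4.6904 = (0.6396, -0.4264, -0.2132, -0.4264, 0.4264).
r_{12} = e_1·c_2 = -1.0660.
u_2 = c_2 + 1.0660·e_1 = (-2.3182, -3.4545, -2.2273, 3.5455, 2.4545).
‖u_2‖ = 6.3925, so e_2 = (-0.3626, -0.5404, -0.3484, 0.5546, 0.3840).
r_{13} = e_1·c_3 = -0.6396; r_{23} = e_2·c_3 = 0.2062.
u_3 = c_3 + 0.6396·e_1 − 0.2062·e_2 = (0.4839, 1.8387, -1.0645, 0.6129, 1.1935).
‖u_3‖ = 2.5590, so e_3 = (0.1891, 0.7185, -0.4160, 0.2395, 0.4664).
r_{14} = e_1·c_4 = -0.2132; r_{24} = e_2·c_4 = 0.4337; r_{34} = e_3·c_4 = -1.2606.
u_4 = c_4 + 0.2132·e_1 − 0.4337·e_2 + 1.2606·e_3 = (0.5320, 0.0493, 2.5813, 0.9704, 1.5123).
‖u_4‖ = 3.1902, so e_4 = (0.1668, 0.0154, 0.8091, 0.3042, 0.4741).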